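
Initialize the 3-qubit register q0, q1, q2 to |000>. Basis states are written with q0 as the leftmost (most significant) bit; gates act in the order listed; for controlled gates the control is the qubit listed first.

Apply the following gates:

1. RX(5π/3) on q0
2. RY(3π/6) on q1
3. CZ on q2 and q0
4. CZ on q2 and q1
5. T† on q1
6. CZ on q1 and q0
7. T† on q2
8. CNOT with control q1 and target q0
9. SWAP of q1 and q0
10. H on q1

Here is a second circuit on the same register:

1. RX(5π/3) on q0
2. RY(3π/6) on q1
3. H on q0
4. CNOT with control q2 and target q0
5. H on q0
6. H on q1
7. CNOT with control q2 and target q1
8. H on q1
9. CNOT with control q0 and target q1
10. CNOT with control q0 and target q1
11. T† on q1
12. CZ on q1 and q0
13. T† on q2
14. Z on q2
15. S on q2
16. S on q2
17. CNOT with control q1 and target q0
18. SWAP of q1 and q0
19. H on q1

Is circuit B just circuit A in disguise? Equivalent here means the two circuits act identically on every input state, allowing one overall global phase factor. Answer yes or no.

Yes — the two circuits implement the same unitary up to a global phase.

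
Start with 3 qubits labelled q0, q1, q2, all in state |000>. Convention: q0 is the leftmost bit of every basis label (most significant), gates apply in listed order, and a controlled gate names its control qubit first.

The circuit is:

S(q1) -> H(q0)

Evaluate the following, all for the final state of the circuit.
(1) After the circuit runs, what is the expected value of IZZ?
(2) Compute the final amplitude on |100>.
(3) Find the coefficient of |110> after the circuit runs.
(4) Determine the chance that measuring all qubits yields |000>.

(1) In the final state, IZZ has expectation 1.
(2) The final state's coefficient on |100> equals sqrt(2)/2.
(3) |110> carries amplitude 0 in the final state.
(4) The probability of measuring |000> is 1/2.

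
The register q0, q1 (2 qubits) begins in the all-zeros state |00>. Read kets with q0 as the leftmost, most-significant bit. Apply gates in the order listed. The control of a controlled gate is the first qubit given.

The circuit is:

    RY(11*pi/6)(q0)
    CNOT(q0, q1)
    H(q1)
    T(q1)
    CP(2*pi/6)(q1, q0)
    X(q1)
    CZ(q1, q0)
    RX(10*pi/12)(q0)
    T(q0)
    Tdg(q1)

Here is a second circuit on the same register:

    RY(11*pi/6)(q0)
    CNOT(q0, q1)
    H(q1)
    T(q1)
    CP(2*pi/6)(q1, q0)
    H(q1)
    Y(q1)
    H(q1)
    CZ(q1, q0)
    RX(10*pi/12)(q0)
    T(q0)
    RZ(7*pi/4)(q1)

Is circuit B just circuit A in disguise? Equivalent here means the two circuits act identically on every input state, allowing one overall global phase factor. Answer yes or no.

No: there is an input state on which the two circuits produce genuinely different outputs (not merely differing by a phase).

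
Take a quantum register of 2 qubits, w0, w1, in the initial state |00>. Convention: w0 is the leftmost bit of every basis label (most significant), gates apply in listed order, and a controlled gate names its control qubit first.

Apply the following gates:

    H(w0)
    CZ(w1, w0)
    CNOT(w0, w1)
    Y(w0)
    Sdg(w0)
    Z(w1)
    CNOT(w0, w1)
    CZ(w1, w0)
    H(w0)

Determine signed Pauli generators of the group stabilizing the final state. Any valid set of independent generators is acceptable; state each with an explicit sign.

One valid set of independent stabilizer generators is -YI, -IZ (any independent generating set of the same group is equally correct).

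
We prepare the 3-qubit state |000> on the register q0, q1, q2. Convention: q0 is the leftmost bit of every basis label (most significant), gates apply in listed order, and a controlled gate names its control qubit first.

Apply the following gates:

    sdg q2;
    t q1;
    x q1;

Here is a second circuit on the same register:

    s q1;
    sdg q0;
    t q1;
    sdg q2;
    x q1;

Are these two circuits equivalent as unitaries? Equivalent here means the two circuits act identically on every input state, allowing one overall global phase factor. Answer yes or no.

No — the two circuits implement different unitaries, even allowing a global phase.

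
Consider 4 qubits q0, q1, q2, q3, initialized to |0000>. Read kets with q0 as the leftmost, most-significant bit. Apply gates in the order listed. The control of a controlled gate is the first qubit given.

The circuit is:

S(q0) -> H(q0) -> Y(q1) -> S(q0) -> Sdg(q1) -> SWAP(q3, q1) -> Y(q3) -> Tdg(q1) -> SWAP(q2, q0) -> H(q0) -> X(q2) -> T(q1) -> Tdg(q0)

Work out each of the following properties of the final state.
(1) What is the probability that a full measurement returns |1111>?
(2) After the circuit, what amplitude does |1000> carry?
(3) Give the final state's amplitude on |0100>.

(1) Outcome |1111> occurs with probability 0.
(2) The amplitude on |1000> is -exp(3*I*pi/4)/2.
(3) The amplitude on |0100> is 0.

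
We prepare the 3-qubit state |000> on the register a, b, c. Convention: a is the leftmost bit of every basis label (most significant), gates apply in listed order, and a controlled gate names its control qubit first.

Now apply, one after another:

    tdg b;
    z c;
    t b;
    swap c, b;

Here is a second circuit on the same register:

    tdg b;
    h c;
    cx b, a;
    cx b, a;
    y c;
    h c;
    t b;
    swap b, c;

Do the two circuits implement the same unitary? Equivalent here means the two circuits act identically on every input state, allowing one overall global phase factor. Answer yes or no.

No, they are not equivalent — no single phase factor reconciles the two unitaries.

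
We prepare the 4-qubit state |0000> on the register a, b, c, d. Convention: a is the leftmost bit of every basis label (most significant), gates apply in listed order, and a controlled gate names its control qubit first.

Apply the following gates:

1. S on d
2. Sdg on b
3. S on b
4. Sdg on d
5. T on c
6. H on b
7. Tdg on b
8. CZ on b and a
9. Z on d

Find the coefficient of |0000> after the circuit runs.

|0000> carries amplitude sqrt(2)/2 in the final state. Key observation: gates 1-4 undo each other exactly, leaving only the rest of the circuit to track.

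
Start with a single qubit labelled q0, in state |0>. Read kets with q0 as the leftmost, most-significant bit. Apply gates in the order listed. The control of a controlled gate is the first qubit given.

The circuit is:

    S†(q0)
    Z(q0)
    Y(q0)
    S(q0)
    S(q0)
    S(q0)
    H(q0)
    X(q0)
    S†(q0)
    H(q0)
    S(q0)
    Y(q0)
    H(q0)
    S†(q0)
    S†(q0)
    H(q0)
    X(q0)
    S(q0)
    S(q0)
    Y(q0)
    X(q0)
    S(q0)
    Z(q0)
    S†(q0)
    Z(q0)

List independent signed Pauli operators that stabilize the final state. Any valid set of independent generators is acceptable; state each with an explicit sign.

The stabilizer group can be generated by -X, among other valid generating sets.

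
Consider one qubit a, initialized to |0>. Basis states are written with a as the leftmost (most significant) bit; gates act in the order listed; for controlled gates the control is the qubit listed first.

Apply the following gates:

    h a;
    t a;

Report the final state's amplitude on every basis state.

After the circuit, the state carries amplitude sqrt(2)/2 on |0>, sqrt(2)*exp(I*pi/4)/2 on |1>.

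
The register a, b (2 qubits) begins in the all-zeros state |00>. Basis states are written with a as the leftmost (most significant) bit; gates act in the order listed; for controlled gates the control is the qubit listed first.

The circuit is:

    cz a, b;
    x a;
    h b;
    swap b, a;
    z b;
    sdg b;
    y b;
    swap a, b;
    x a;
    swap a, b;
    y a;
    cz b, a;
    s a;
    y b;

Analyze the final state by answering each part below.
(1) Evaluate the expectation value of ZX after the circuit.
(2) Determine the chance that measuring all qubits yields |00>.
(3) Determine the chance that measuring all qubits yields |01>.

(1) The expectation value of ZX is 0.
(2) The probability of measuring |00> is 1/2.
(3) A full measurement returns |01> with probability 0.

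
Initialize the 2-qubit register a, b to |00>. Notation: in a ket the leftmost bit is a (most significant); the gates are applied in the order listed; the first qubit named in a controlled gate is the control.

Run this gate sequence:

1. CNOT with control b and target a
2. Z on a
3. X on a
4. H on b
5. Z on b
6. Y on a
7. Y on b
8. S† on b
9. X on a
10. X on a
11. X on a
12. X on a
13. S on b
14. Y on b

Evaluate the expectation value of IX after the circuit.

The observable IX averages to -1. Key observation: the block from step 7 through step 14 cancels to the identity and can be dropped.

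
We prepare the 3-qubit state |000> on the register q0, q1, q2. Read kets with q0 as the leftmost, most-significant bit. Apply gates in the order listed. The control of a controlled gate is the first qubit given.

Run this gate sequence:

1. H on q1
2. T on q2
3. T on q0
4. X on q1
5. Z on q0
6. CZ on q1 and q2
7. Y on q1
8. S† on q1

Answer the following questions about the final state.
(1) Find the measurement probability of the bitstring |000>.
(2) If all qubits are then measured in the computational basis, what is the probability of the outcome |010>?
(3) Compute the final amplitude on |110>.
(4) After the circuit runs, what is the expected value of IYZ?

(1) A full measurement returns |000> with probability 1/2.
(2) The probability of measuring |010> is 1/2.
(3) |110> carries amplitude 0 in the final state.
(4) The observable IYZ averages to 1.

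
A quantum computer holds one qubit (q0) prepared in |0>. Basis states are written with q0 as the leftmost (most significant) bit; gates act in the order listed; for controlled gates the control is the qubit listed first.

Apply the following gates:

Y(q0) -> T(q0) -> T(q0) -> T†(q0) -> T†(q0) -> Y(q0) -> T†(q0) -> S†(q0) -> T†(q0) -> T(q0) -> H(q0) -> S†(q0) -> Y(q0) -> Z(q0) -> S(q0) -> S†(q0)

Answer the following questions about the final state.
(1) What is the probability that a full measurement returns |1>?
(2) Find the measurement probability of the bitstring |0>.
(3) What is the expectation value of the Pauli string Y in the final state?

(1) Outcome |1> occurs with probability 1/2. Key observation: the block from step 1 through step 6 cancels to the identity and can be dropped.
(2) Outcome |0> occurs with probability 1/2.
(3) In the final state, Y has expectation 1.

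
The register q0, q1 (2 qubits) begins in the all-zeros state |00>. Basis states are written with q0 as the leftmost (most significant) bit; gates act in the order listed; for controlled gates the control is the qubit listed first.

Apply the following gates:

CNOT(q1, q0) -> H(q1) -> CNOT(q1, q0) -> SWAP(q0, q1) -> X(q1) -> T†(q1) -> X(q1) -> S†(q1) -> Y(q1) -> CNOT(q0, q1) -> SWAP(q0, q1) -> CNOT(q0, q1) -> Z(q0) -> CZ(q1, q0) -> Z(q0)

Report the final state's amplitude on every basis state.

The final amplitudes are 0 on |00>, 0 on |01>, -sqrt(2)/2 on |10>, -sqrt(2)*exp(I*pi/4)/2 on |11>.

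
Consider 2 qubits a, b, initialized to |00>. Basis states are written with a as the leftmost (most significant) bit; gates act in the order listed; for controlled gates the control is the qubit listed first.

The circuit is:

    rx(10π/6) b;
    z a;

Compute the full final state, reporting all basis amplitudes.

The final amplitudes are -sqrt(3)/2 on |00>, -I/2 on |01>, 0 on |10>, 0 on |11>.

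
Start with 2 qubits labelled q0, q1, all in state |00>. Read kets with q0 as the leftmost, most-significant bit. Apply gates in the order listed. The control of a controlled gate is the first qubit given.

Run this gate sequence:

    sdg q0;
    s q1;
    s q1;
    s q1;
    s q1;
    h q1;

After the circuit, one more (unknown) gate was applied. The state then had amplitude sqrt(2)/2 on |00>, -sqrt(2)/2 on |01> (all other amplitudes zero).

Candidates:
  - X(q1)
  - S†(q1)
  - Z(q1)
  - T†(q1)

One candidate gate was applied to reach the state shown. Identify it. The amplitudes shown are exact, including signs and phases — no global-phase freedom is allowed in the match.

The unique candidate consistent with the amplitudes is Z(q1). Key observation: steps 2-5 multiply out to the identity, so the circuit reduces to the remaining gates.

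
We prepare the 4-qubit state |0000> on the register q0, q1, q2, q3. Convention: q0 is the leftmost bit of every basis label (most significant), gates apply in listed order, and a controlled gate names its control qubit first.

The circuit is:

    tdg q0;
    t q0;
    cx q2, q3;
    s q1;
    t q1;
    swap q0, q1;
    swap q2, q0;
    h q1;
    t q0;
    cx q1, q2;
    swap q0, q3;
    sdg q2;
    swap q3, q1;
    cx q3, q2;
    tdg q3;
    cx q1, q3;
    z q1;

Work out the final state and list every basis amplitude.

The resulting statevector has amplitude sqrt(2)/2 on |0000>, -sqrt(2)*exp(I*pi/4)/2 on |0001>, and 0 on every other basis state.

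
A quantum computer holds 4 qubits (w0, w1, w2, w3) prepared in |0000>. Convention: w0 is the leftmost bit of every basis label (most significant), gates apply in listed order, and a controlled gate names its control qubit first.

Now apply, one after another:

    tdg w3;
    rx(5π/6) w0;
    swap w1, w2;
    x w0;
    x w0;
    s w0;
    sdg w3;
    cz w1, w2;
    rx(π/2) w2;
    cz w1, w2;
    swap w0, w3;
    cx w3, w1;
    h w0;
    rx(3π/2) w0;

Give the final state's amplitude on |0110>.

The amplitude on |0110> is 0. Key observation: gates 4-5 undo each other exactly, leaving only the rest of the circuit to track.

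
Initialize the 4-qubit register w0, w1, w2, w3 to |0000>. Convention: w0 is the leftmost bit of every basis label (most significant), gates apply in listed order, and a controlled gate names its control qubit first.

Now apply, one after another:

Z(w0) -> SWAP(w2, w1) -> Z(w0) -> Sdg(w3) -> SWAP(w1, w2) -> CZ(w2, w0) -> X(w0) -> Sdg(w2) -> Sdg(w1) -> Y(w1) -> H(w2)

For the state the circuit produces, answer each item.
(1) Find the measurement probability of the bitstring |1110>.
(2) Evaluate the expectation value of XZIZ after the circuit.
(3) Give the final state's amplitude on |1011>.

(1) The probability of measuring |1110> is 1/2.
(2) In the final state, XZIZ has expectation 0.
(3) |1011> carries amplitude 0 in the final state.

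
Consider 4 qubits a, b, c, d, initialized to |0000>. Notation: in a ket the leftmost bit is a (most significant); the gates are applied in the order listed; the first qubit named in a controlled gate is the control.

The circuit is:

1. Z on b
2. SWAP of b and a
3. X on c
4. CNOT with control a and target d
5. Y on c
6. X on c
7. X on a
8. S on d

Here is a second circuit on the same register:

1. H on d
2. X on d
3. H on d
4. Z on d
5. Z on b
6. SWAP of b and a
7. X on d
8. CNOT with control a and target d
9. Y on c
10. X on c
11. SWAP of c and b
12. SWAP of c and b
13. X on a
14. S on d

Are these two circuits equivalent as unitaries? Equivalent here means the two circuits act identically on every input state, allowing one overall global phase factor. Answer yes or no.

No: there is an input state on which the two circuits produce genuinely different outputs (not merely differing by a phase).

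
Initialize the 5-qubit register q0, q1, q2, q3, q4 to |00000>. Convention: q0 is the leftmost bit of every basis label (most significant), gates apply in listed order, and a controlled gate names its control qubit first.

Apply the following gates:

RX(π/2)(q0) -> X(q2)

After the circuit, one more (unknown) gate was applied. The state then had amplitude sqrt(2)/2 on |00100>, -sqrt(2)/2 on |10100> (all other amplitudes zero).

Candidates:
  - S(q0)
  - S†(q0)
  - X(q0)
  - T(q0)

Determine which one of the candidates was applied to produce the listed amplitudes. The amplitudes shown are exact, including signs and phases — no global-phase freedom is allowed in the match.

It was S†(q0) that produced the state shown.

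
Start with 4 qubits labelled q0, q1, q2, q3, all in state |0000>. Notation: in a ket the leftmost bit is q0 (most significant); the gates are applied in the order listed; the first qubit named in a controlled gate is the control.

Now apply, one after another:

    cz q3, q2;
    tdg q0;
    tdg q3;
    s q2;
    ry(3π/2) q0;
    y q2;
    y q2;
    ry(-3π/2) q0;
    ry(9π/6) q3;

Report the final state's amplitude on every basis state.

The resulting statevector has amplitude -sqrt(2)/2 on |0000>, sqrt(2)/2 on |0001>, and 0 on every other basis state. Key observation: the block from step 5 through step 8 cancels to the identity and can be dropped.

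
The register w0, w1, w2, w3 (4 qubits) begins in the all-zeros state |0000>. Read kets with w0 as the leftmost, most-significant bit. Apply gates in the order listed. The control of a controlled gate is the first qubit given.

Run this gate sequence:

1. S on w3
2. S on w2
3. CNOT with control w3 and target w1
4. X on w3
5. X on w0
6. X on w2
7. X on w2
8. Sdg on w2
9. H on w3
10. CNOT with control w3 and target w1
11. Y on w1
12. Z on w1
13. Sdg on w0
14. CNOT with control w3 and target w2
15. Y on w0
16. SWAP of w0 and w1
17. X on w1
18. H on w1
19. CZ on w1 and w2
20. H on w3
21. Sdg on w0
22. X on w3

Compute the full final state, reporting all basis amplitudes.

The final amplitudes are 0 on |0000>, 0 on |0001>, sqrt(2)*I/4 on |0010>, -sqrt(2)*I/4 on |0011>, 0 on |0100>, 0 on |0101>, sqrt(2)*I/4 on |0110>, -sqrt(2)*I/4 on |0111>, sqrt(2)/4 on |1000>, sqrt(2)/4 on |1001>, 0 on |1010>, 0 on |1011>, -sqrt(2)/4 on |1100>, -sqrt(2)/4 on |1101>, 0 on |1110>, 0 on |1111>. Key observation: gates 6-7 undo each other exactly, leaving only the rest of the circuit to track.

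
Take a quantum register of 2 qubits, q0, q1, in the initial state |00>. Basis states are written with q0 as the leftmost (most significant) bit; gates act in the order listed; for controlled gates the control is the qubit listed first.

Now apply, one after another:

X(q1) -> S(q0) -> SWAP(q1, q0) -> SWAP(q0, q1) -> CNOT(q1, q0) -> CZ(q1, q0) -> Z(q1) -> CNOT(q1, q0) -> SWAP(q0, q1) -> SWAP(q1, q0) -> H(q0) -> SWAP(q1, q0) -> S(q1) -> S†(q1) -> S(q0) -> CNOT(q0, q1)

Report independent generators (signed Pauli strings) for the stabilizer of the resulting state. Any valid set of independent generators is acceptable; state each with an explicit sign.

One valid set of independent stabilizer generators is +IX, -ZI (any independent generating set of the same group is equally correct).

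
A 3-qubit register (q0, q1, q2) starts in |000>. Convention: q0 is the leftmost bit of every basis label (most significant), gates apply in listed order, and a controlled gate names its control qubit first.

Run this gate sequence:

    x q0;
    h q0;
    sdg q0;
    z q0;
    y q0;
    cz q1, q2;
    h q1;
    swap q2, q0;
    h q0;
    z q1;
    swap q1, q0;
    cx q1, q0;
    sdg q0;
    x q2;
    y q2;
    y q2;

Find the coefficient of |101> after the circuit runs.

The final state's coefficient on |101> equals -sqrt(2)*I/4.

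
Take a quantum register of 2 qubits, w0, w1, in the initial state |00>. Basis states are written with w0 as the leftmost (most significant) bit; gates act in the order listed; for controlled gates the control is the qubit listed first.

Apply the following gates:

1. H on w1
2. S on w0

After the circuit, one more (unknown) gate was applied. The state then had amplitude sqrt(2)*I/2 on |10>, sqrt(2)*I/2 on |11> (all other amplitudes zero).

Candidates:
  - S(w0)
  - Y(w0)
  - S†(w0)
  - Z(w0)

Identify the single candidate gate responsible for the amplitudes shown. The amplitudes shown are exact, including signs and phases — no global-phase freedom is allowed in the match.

The unique candidate consistent with the amplitudes is Y(w0).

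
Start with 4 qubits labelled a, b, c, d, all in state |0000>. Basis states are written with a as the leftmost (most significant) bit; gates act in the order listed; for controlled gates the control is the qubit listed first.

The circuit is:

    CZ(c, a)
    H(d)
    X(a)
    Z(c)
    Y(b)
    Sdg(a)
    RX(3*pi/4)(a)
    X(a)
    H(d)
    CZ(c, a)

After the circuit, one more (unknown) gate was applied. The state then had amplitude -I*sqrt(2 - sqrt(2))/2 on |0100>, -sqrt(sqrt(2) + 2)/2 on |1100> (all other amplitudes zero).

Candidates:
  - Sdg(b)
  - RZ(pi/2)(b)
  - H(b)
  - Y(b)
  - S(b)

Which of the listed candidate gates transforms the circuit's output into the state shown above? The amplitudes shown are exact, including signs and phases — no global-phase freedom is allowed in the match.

The applied gate was Sdg(b).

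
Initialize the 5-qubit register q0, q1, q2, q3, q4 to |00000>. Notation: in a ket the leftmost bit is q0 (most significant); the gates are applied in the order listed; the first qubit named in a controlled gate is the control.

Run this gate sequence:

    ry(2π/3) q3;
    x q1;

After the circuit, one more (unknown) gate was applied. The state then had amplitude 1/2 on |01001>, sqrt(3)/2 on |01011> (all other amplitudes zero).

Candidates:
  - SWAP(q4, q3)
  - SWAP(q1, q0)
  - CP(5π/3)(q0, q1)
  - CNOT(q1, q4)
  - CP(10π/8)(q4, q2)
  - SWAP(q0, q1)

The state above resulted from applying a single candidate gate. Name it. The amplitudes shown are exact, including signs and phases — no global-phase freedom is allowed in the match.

It was CNOT(q1, q4) that produced the state shown.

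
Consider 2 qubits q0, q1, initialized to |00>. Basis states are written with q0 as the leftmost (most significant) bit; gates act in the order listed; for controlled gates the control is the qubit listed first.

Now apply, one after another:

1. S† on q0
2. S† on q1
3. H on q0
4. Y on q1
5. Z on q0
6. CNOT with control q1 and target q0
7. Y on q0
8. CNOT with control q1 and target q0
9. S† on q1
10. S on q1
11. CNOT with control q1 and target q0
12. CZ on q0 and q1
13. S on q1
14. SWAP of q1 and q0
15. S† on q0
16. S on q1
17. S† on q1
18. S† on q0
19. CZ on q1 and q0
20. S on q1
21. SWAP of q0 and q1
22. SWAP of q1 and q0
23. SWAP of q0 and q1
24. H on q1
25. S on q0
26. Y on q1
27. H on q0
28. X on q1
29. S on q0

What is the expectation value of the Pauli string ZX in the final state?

In the final state, ZX has expectation -1.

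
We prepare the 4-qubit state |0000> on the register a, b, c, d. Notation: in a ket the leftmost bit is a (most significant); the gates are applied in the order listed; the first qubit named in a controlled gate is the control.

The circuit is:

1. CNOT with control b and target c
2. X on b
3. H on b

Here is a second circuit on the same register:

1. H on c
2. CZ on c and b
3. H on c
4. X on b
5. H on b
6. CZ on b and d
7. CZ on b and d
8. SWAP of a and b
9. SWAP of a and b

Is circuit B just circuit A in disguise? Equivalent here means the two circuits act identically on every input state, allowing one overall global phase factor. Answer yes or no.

Yes, they are equivalent — the unitaries differ by at most a global phase.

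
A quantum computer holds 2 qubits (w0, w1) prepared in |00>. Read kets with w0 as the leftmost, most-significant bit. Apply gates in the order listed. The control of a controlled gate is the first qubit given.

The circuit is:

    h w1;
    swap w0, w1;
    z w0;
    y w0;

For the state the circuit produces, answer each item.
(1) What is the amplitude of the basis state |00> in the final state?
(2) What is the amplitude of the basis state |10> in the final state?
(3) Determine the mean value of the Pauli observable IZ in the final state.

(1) |00> carries amplitude sqrt(2)*I/2 in the final state.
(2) The final state's coefficient on |10> equals sqrt(2)*I/2.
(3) In the final state, IZ has expectation 1.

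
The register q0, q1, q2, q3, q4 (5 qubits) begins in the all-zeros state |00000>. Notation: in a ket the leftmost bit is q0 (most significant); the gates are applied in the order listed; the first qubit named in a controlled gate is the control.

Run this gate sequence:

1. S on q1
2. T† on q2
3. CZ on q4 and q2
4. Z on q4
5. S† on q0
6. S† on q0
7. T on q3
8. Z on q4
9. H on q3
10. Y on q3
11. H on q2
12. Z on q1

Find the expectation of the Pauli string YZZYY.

The expectation value of YZZYY is 0.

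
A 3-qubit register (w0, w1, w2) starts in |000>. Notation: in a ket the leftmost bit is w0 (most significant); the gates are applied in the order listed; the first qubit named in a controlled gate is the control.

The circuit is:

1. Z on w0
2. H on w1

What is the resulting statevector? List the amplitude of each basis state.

The final amplitudes are sqrt(2)/2 on |000>, sqrt(2)/2 on |010>, and 0 on every other basis state.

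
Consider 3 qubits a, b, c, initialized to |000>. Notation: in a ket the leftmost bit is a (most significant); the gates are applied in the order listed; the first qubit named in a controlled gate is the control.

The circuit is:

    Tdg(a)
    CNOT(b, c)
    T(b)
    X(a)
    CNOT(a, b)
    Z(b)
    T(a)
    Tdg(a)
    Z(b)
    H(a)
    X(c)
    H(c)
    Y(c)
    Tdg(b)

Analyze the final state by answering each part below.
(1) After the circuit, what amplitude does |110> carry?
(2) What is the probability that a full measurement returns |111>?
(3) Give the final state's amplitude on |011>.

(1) The amplitude on |110> is -exp(I*pi/4)/2.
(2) Outcome |111> occurs with probability 1/4.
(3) The amplitude on |011> is exp(I*pi/4)/2.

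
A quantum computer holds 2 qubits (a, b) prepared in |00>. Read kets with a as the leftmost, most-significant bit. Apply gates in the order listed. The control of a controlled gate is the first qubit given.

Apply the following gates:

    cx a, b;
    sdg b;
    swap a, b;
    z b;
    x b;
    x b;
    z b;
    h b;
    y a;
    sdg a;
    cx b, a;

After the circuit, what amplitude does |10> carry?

|10> carries amplitude sqrt(2)/2 in the final state. Key observation: steps 4-7 multiply out to the identity, so the circuit reduces to the remaining gates.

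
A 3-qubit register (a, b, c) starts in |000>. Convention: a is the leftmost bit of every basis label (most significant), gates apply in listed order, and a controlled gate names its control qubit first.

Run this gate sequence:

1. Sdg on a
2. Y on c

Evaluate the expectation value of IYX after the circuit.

The observable IYX averages to 0.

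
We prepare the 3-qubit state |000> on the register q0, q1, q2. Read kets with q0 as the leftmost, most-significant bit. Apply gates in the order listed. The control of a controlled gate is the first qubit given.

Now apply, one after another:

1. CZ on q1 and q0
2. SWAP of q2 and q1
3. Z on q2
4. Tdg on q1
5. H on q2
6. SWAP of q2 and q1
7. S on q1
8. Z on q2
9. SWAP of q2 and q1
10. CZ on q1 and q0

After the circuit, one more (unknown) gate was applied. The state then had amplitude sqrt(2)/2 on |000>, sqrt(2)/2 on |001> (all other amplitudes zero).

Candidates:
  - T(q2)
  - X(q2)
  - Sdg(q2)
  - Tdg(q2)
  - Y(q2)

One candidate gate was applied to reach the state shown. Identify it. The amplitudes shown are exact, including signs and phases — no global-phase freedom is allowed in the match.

The applied gate was Sdg(q2).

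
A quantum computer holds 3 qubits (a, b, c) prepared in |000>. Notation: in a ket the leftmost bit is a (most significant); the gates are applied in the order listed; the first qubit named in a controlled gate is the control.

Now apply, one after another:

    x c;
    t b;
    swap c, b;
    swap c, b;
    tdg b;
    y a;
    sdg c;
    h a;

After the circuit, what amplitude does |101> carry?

The final state's coefficient on |101> equals -sqrt(2)/2. Key observation: steps 2-5 multiply out to the identity, so the circuit reduces to the remaining gates.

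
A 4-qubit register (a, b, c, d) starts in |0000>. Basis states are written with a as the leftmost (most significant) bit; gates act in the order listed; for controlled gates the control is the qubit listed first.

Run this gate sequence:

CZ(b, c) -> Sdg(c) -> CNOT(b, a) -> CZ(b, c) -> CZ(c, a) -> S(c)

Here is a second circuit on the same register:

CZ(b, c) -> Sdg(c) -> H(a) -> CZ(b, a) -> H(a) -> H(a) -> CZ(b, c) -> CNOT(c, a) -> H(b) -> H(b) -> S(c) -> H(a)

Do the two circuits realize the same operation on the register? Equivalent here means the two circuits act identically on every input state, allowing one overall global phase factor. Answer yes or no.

Yes — the two circuits implement the same unitary up to a global phase.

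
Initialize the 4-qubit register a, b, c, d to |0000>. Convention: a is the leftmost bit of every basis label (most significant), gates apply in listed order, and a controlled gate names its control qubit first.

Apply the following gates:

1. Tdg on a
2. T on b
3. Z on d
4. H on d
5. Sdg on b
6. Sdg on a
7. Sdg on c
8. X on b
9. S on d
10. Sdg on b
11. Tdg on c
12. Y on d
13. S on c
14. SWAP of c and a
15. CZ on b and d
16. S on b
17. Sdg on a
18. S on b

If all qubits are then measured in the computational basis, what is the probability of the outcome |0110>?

Outcome |0110> occurs with probability 0.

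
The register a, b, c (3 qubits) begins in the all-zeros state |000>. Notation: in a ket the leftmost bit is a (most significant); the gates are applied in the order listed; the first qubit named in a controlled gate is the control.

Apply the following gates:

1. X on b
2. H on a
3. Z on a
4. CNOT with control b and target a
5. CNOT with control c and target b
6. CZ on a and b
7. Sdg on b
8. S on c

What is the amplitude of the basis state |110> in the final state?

The final state's coefficient on |110> equals sqrt(2)*I/2.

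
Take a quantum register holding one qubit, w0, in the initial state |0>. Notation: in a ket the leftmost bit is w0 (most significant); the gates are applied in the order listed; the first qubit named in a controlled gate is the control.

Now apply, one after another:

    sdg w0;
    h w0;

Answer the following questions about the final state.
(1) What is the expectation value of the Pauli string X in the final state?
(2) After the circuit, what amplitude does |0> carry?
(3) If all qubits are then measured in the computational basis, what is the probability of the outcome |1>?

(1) In the final state, X has expectation 1.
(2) |0> carries amplitude sqrt(2)/2 in the final state.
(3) Outcome |1> occurs with probability 1/2.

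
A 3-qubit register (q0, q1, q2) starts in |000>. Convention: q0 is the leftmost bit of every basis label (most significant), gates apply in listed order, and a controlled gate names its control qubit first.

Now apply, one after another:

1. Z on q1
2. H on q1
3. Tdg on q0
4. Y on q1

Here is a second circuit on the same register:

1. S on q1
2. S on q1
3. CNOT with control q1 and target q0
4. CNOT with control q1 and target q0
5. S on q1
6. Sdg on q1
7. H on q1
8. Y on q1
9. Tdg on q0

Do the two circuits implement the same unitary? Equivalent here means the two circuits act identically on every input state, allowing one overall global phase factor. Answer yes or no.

Yes: on every input state the two circuits agree up to one overall phase factor.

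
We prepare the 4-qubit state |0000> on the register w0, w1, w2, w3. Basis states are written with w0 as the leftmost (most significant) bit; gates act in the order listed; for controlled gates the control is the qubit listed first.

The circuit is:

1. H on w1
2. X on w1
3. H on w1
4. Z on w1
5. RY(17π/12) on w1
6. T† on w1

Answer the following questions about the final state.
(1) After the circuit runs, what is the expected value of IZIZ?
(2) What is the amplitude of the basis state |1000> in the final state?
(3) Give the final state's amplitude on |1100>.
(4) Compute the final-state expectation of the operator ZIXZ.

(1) The expectation value of IZIZ is -sqrt(6)/4 + sqrt(2)/4. Key observation: gates 1-4 undo each other exactly, leaving only the rest of the circuit to track.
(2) The final state's coefficient on |1000> equals 0.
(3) |1100> carries amplitude 0 in the final state.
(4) The observable ZIXZ averages to 0.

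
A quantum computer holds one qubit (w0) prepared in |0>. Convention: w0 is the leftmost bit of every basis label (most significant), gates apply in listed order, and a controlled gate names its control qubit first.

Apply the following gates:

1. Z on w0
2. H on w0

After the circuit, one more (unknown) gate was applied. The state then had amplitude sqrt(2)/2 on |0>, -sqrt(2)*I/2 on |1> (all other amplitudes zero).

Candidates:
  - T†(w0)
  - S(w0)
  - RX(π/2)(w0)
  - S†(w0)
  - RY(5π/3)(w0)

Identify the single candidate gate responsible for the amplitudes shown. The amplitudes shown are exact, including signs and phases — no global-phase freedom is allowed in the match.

It was S†(w0) that produced the state shown.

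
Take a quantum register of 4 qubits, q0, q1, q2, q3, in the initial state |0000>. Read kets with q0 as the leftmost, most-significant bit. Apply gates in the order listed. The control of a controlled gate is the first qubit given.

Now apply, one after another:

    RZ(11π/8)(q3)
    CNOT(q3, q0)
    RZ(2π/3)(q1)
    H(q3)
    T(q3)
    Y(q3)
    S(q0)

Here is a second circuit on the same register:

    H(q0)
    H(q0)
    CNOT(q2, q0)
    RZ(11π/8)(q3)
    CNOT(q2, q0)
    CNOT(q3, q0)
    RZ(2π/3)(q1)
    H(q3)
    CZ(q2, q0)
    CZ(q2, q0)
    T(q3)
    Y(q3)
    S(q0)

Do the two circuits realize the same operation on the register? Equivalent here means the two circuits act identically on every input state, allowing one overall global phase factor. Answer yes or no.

Yes, they are equivalent — the unitaries differ by at most a global phase.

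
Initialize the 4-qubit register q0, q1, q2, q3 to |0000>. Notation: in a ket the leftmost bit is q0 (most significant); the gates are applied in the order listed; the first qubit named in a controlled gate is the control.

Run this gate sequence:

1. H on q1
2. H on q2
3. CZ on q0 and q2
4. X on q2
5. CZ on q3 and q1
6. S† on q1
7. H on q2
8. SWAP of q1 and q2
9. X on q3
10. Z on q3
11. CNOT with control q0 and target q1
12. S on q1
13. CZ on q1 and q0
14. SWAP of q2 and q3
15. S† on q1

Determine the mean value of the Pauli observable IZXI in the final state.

In the final state, IZXI has expectation 0.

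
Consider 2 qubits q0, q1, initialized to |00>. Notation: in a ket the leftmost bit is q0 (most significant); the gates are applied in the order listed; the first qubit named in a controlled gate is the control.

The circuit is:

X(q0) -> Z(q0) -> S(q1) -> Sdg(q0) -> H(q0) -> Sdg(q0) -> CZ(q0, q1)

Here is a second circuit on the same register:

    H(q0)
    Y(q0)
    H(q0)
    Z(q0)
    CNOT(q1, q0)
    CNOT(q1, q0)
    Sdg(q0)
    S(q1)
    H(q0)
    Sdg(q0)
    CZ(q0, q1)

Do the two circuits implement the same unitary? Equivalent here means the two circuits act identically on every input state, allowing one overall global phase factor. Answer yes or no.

No: there is an input state on which the two circuits produce genuinely different outputs (not merely differing by a phase).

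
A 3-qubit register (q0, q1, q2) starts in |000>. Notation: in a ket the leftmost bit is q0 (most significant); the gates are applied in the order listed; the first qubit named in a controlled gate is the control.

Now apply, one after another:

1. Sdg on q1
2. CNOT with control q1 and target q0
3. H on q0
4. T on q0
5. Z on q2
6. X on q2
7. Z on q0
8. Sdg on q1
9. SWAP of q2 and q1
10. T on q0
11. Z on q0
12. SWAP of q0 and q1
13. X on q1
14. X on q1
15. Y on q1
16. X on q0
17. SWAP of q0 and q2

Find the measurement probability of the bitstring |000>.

Outcome |000> occurs with probability 1/2. Key observation: steps 13-14 multiply out to the identity, so the circuit reduces to the remaining gates.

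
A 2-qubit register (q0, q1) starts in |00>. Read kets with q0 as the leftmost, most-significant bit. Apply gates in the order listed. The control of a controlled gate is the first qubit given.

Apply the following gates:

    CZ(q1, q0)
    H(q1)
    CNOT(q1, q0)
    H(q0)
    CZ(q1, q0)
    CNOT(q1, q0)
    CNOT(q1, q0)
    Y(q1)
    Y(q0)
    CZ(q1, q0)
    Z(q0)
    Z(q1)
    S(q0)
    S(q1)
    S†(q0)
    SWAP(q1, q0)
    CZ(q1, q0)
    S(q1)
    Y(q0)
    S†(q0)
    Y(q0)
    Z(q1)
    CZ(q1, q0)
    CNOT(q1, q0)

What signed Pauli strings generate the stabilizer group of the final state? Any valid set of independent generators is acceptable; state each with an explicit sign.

The final state is stabilized by the group generated by -XZ, -ZY; other independent generating sets are equally valid.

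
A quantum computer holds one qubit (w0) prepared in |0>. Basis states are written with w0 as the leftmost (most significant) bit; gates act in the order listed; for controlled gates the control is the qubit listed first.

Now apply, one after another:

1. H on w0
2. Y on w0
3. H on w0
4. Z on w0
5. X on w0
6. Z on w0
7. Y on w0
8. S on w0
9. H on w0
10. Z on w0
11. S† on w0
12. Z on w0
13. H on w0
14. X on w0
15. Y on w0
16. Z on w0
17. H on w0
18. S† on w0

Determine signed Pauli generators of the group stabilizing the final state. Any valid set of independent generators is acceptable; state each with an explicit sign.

The stabilizer group can be generated by +X, among other valid generating sets.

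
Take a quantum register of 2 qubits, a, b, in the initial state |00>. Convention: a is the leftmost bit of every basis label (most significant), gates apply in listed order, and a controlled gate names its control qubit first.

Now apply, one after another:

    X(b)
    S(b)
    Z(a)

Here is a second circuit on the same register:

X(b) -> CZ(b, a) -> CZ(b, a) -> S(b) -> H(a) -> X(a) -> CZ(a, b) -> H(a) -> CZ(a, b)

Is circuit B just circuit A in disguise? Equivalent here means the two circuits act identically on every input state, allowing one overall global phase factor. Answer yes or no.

No — the two circuits implement different unitaries, even allowing a global phase.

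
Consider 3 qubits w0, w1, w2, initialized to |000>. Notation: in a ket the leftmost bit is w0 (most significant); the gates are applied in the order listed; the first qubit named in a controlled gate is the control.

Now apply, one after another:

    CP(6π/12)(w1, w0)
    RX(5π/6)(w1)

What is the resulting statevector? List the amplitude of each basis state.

The resulting statevector has amplitude -sqrt(2)/4 + sqrt(6)/4 on |000>, I*(-sqrt(6) - sqrt(2))/4 on |010>, and 0 on every other basis state.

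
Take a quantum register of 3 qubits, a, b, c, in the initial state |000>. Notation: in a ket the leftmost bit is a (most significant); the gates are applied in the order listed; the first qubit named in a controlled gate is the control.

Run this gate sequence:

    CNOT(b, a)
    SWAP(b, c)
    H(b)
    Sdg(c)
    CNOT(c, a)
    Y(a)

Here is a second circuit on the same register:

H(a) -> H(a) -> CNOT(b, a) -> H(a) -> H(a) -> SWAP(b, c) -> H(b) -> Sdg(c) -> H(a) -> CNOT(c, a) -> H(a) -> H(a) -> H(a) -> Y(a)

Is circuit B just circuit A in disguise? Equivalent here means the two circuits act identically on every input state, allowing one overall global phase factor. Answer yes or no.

No: there is an input state on which the two circuits produce genuinely different outputs (not merely differing by a phase).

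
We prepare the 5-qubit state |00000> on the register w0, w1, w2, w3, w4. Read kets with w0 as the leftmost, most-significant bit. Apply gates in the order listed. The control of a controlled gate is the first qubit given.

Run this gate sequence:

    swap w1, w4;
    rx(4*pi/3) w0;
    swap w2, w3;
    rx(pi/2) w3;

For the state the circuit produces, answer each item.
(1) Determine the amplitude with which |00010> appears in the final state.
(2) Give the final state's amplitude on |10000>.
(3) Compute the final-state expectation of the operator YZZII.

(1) |00010> carries amplitude sqrt(2)*I/4 in the final state.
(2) The amplitude on |10000> is -sqrt(6)*I/4.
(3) The expectation value of YZZII is sqrt(3)/2.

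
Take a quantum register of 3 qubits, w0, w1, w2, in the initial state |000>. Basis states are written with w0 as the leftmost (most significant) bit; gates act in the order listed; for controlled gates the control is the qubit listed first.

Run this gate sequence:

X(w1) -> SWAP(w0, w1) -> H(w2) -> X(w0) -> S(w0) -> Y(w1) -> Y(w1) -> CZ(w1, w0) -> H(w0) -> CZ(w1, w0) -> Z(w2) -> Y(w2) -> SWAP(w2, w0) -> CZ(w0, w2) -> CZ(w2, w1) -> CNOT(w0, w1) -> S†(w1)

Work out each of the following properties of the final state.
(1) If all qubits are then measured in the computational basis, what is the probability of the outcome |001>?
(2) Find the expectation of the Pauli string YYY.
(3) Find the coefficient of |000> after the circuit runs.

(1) A full measurement returns |001> with probability 1/4.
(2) The observable YYY averages to -1.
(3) |000> carries amplitude I/2 in the final state.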